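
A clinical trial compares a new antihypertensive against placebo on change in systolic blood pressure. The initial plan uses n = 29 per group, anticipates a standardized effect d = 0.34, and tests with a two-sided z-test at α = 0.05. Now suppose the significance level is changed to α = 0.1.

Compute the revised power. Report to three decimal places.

Power ≈ 0.365

δ = d·√(n/2) = 0.34 × √(29/2) = 1.2947 (unchanged). New critical value: z_{0.05} = 1.645.
Revised power = Φ(δ − 1.645) + Φ(−δ − 1.645) = Φ(-0.350) + Φ(-2.940) = 0.3631 + 0.0016 = 0.3647.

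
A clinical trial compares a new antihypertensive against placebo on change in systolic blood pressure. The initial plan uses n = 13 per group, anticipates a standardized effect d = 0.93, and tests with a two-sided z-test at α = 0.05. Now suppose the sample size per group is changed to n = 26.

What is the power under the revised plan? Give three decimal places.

Power ≈ 0.918

With n = 26 per group: δ = d·√(n/2) = 0.93 × √(26/2) = 3.3532. Critical value z_{0.025} = 1.960.
Revised power = Φ(δ − 1.960) + Φ(−δ − 1.960) = Φ(1.393) + Φ(-5.313) = 0.9182 + 0.0000 = 0.9182.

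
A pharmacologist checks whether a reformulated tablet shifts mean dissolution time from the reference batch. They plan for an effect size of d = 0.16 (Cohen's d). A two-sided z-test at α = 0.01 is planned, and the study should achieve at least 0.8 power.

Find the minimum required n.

n = 457

For power 0.8 need Φ(δ − z_{0.005}) = 0.8, so δ = z_{0.005} + z_{0.20} = 2.576 + 0.842 = 3.417.
(The Φ(−δ − z_{α/2}) term is vanishingly small for δ > 0 and is dropped in the standard sample-size formula.)
δ = d·√n ⇒ n = (δ/d)² = (3.417 / 0.16)² = 456.21.
Round up to the next whole unit.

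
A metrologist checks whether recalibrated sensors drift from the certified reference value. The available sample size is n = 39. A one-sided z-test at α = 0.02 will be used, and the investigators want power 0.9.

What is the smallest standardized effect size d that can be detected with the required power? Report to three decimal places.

Need Φ(δ − 2.054) = 0.9, so δ = 2.054 + 1.282 = 3.335.
δ = d·√n ⇒ d = δ/√n = 3.335/√39 = 0.5341.

d ≈ 0.534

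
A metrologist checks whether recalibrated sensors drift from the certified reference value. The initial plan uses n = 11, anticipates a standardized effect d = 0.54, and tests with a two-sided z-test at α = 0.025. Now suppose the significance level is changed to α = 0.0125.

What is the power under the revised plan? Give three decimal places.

δ = d·√n = 0.54 × √11 = 1.7910 (unchanged). New critical value: z_{0.0063} = 2.498.
Revised power = Φ(δ − 2.498) + Φ(−δ − 2.498) = Φ(-0.707) + Φ(-4.289) = 0.2399 + 0.0000 = 0.2399.

Power ≈ 0.240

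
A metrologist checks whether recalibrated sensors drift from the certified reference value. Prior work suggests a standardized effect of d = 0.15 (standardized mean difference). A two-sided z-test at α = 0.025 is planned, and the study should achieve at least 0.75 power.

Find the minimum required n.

n = 378

For power 0.75 need Φ(δ − z_{0.0125}) = 0.75, so δ = z_{0.0125} + z_{0.25} = 2.241 + 0.674 = 2.916.
(Ignoring the negligible lower-tail rejection probability gives the usual closed-form inversion.)
δ = d·√n ⇒ n = (δ/d)² = (2.916 / 0.15)² = 377.89.
Rounding up, n = 378.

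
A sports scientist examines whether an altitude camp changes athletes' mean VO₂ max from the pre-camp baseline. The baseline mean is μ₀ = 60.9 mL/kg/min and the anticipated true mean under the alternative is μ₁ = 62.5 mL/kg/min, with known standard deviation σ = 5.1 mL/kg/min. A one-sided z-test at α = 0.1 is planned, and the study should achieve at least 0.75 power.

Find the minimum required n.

n = 39

Standardized effect: d = |μ₁ − μ₀| / σ = |62.5 − 60.9| / 5.1 = 0.3137
For power 0.75 need Φ(δ − z_{0.1}) = 0.75, so δ = z_{0.1} + z_{0.25} = 1.282 + 0.674 = 1.956.
δ = d·√n ⇒ n = (δ/d)² = (1.956 / 0.3137)² = 38.87.
Round up to the next whole unit.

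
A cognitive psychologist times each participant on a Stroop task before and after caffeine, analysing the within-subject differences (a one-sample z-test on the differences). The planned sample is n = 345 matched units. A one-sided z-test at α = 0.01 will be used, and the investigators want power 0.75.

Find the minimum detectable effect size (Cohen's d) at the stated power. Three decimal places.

d ≈ 0.162

Required noncentrality: δ = z_{0.01} + z_{0.25} = 2.326 + 0.674 = 3.001.
δ = d·√n ⇒ d = δ/√n = 3.001/√345 = 0.1616.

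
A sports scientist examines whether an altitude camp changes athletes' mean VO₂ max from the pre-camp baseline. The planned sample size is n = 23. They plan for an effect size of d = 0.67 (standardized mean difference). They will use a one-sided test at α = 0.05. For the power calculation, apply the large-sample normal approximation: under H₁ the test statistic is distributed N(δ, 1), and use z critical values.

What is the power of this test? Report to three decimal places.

Power ≈ 0.942

Noncentrality parameter: δ = d·√n = 0.67 × √23 = 3.2132
One-sided α = 0.05 → critical value z_{0.05} = 1.645.
Power = Φ(δ − 1.645) = Φ(1.568) = 0.9416.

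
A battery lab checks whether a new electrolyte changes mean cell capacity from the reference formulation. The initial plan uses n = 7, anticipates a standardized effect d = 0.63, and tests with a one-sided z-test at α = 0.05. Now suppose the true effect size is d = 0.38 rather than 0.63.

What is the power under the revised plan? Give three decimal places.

With d = 0.38: δ = d·√n = 0.38 × √7 = 1.0054. Critical value z_{0.05} = 1.645.
Revised power = Φ(δ − 1.645) = Φ(-0.639) = 0.2613.

Power ≈ 0.261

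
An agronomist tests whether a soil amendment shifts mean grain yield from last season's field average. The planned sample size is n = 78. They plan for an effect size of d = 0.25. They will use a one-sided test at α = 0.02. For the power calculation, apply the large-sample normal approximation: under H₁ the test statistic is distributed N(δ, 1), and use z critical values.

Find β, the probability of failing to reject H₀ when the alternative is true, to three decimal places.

β ≈ 0.439

Noncentrality parameter: δ = d·√n = 0.25 × √78 = 2.2079
One-sided α = 0.02 → critical value z_{0.02} = 2.054.
Power = Φ(δ − 2.054) = Φ(0.154) = 0.5613.
Type II error: β = 1 − power = 1 − 0.5613 = 0.4387.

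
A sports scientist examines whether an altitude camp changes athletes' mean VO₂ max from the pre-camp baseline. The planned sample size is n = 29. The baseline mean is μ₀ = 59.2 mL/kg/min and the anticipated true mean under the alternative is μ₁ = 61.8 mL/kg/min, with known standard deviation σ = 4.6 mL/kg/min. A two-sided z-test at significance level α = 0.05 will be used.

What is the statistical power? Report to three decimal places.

Power ≈ 0.861

Standardized effect: d = |μ₁ − μ₀| / σ = |61.8 − 59.2| / 4.6 = 0.5652
Noncentrality parameter: δ = d·√n = 0.5652 × √29 = 3.0438
Critical value for a two-sided test at α = 0.05: z_{α/2} = 1.960.
Power = Φ(δ − 1.960) + Φ(−δ − 1.960) = Φ(1.084) + Φ(-5.004) = 0.8608 + 0.0000 = 0.8608.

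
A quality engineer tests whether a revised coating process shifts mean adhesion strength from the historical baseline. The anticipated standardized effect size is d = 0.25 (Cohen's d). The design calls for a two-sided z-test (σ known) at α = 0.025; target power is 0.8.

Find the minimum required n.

n = 153

For power 0.8 need Φ(δ − z_{0.0125}) = 0.8, so δ = z_{0.0125} + z_{0.20} = 2.241 + 0.842 = 3.083.
(Ignoring the negligible lower-tail rejection probability gives the usual closed-form inversion.)
δ = d·√n ⇒ n = (δ/d)² = (3.083 / 0.25)² = 152.08.
Round up to the next whole unit.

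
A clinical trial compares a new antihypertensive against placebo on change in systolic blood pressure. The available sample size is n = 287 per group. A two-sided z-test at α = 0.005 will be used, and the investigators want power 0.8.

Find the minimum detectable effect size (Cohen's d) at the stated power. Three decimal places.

Need Φ(δ − 2.807) = 0.8, so δ = 2.807 + 0.842 = 3.649.
(Lower-tail contribution to power is negligible for δ > 0.)
δ = d·√(n/2) ⇒ d = δ/√(n/2) = 3.649/√(287/2) = 0.3046.

d ≈ 0.305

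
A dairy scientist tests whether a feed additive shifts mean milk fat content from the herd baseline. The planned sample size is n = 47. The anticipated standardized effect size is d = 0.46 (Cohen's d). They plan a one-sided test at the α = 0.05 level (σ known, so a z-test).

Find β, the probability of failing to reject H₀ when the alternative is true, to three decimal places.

β ≈ 0.066

Noncentrality parameter: δ = d·√n = 0.46 × √47 = 3.1536
Critical value for a one-sided test at α = 0.05: z_α = 1.645.
Power = Φ(δ − 1.645) = Φ(1.509) = 0.9343.
Type II error: β = 1 − power = 1 − 0.9343 = 0.0657.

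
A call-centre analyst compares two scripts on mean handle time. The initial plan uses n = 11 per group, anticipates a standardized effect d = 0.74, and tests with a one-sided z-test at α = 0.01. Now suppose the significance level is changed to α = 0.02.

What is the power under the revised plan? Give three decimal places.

Power ≈ 0.375

δ = d·√(n/2) = 0.74 × √(11/2) = 1.7355 (unchanged). New critical value: z_{0.02} = 2.054.
Revised power = Φ(δ − 2.054) = Φ(-0.318) = 0.3751.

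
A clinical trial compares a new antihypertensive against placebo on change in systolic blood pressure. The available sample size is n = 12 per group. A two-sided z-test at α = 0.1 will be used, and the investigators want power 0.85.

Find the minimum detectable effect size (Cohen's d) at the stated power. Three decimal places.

Required noncentrality: δ = z_{0.05} + z_{0.15} = 1.645 + 1.036 = 2.681.
(The second rejection-region term Φ(−δ − z_{α/2}) is negligible and dropped.)
δ = d·√(n/2) ⇒ d = δ/√(n/2) = 2.681/√(12/2) = 1.0946.

d ≈ 1.095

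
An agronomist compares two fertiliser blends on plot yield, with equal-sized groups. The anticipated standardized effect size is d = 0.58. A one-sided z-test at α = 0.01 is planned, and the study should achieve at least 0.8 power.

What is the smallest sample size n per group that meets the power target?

For power 0.8 need Φ(δ − z_{0.01}) = 0.8, so δ = z_{0.01} + z_{0.20} = 2.326 + 0.842 = 3.168.
δ = d·√(n/2) ⇒ n = 2(δ/d)² = 2 × (3.168 / 0.58)² = 59.67.
Round up to the next whole unit.

n = 60 per group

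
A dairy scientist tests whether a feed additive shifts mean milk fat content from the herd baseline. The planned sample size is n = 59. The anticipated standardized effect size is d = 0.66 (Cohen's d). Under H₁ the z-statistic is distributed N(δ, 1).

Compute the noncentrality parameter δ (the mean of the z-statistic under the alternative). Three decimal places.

The noncentrality parameter scales effect size by the design's sample-size factor: δ = d·√n = 0.66 × √59 = 5.0696

δ ≈ 5.070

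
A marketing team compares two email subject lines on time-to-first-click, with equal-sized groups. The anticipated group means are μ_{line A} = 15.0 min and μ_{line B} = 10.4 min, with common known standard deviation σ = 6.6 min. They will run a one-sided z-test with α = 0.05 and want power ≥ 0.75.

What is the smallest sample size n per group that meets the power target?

n = 23 per group

Standardized effect: d = |μ_{line A} − μ_{line B}| / σ = |15.0 − 10.4| / 6.6 = 0.6970
Set Φ(δ − 1.645) = 0.75; then δ − 1.645 = Φ⁻¹(0.75) = 0.674, giving δ = 2.319.
δ = d·√(n/2) ⇒ n = 2(δ/d)² = 2 × (2.319 / 0.6970)² = 22.15.
Round up to the next whole unit.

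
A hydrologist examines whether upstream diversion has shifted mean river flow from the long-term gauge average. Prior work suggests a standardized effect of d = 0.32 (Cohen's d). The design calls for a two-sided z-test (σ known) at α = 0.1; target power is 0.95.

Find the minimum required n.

For power 0.95 need Φ(δ − z_{0.05}) = 0.95, so δ = z_{0.05} + z_{0.05} = 1.645 + 1.645 = 3.290.
(Ignoring the negligible lower-tail rejection probability gives the usual closed-form inversion.)
δ = d·√n ⇒ n = (δ/d)² = (3.290 / 0.32)² = 105.69.
Rounding up, n = 106.

n = 106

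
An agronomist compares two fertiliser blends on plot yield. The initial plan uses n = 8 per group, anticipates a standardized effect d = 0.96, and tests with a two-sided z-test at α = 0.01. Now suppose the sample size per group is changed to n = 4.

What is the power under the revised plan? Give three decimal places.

With n = 4 per group: δ = d·√(n/2) = 0.96 × √(4/2) = 1.3576. Critical value z_{0.005} = 2.576.
Revised power = Φ(δ − 2.576) + Φ(−δ − 2.576) = Φ(-1.218) + Φ(-3.933) = 0.1116 + 0.0000 = 0.1116.

Power ≈ 0.112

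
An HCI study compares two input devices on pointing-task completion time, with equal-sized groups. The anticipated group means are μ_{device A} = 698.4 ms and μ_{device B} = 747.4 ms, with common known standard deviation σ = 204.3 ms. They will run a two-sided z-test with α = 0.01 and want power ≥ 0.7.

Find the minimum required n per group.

Standardized effect: d = |μ_{device A} − μ_{device B}| / σ = |698.4 − 747.4| / 204.3 = 0.2398
Set Φ(δ − 2.576) = 0.7; then δ − 2.576 = Φ⁻¹(0.7) = 0.524, giving δ = 3.100.
(Ignoring the negligible lower-tail rejection probability gives the usual closed-form inversion.)
δ = d·√(n/2) ⇒ n = 2(δ/d)² = 2 × (3.100 / 0.2398)² = 334.17.
Round up to the next whole unit.

n = 335 per group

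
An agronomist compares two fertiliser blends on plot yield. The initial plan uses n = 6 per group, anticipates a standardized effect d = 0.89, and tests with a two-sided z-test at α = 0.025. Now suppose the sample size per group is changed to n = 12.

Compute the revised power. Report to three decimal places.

Power ≈ 0.476

With n = 12 per group: δ = d·√(n/2) = 0.89 × √(12/2) = 2.1800. Critical value z_{0.0125} = 2.241.
Revised power = Φ(δ − 2.241) + Φ(−δ − 2.241) = Φ(-0.061) + Φ(-4.421) = 0.4755 + 0.0000 = 0.4755.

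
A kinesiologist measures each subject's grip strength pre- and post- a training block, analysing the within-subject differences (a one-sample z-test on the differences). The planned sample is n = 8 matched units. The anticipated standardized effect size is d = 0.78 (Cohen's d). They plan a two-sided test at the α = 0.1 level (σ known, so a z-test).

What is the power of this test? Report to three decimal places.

Power ≈ 0.713

Noncentrality parameter: δ = d·√n = 0.78 × √8 = 2.2062
Two-sided α = 0.1 → critical value z_{0.05} = 1.645.
Power = Φ(δ − 1.645) + Φ(−δ − 1.645) = Φ(0.561) + Φ(-3.851) = 0.7127 + 0.0001 = 0.7128.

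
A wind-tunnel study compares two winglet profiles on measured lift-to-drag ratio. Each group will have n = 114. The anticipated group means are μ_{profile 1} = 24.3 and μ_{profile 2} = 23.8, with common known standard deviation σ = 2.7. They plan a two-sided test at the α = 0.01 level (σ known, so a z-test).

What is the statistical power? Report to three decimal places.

Standardized effect: d = |μ_{profile 1} − μ_{profile 2}| / σ = |24.3 − 23.8| / 2.7 = 0.1852
Noncentrality parameter: δ = d·√(n/2) = 0.1852 × √(114/2) = 1.3981
Two-sided α = 0.01 → critical value z_{0.005} = 2.576.
Power = Φ(δ − 2.576) + Φ(−δ − 2.576) = Φ(-1.178) + Φ(-3.974) = 0.1195 + 0.0000 = 0.1195.

Power ≈ 0.119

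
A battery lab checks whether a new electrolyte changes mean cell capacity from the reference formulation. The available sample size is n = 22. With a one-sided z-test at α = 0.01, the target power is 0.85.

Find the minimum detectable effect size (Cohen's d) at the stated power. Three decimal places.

d ≈ 0.717

Required noncentrality: δ = z_{0.01} + z_{0.15} = 2.326 + 1.036 = 3.363.
δ = d·√n ⇒ d = δ/√n = 3.363/√22 = 0.7169.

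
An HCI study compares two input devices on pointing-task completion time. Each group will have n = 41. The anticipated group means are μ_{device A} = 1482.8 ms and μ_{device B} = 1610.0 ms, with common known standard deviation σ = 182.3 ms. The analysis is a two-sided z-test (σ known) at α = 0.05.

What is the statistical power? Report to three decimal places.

Power ≈ 0.885

Standardized effect: d = |μ_{device A} − μ_{device B}| / σ = |1482.8 − 1610.0| / 182.3 = 0.6978
Noncentrality parameter: δ = d·√(n/2) = 0.6978 × √(41/2) = 3.1592
Critical value for a two-sided test at α = 0.05: z_{α/2} = 1.960.
Power = Φ(δ − 1.960) + Φ(−δ − 1.960) = Φ(1.199) + Φ(-5.119) = 0.8848 + 0.0000 = 0.8848.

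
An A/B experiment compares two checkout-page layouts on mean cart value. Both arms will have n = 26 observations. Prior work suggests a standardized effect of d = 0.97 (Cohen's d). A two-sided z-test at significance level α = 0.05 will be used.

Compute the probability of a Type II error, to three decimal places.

Noncentrality parameter: δ = d·√(n/2) = 0.97 × √(26/2) = 3.4974
Critical value for a two-sided test at α = 0.05: z_{α/2} = 1.960.
Power = Φ(δ − 1.960) + Φ(−δ − 1.960) = Φ(1.537) + Φ(-5.457) = 0.9379 + 0.0000 = 0.9379.
Type II error: β = 1 − power = 1 − 0.9379 = 0.0621.

β ≈ 0.062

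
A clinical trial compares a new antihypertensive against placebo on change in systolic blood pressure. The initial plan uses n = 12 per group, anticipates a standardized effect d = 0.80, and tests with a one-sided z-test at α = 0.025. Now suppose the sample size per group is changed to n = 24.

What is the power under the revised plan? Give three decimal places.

With n = 24 per group: δ = d·√(n/2) = 0.80 × √(24/2) = 2.7713. Critical value z_{0.025} = 1.960.
Revised power = P(Z > 1.960 − δ) = Φ(0.811) = 0.7914.

Power ≈ 0.791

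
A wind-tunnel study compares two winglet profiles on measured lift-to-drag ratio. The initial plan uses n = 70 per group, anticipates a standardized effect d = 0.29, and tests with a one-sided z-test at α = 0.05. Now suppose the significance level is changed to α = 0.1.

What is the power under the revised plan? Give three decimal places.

δ = d·√(n/2) = 0.29 × √(70/2) = 1.7157 (unchanged). New critical value: z_{0.1} = 1.282.
Revised power = P(Z > 1.282 − δ) = Φ(0.434) = 0.6679.

Power ≈ 0.668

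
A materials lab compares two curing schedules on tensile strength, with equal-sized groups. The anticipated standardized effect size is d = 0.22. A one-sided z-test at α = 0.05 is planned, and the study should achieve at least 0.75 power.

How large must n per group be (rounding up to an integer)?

For power 0.75 need Φ(δ − z_{0.05}) = 0.75, so δ = z_{0.05} + z_{0.25} = 1.645 + 0.674 = 2.319.
δ = d·√(n/2) ⇒ n = 2(δ/d)² = 2 × (2.319 / 0.22)² = 222.29.
Rounding up, n = 223 per group.

n = 223 per group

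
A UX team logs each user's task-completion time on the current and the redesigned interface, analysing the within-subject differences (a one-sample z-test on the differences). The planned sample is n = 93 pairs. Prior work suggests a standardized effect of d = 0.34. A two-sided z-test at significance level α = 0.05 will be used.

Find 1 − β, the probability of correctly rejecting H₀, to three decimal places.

Power ≈ 0.906

Noncentrality parameter: δ = d·√n = 0.34 × √93 = 3.2788
Critical value for a two-sided test at α = 0.05: z_{α/2} = 1.960.
Power = Φ(δ − 1.960) + Φ(−δ − 1.960) = Φ(1.319) + Φ(-5.239) = 0.9064 + 0.0000 = 0.9064.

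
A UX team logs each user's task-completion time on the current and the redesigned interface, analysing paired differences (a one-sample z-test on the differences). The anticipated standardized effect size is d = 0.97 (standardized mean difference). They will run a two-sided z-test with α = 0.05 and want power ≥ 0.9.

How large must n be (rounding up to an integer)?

n = 12

Set Φ(δ − 1.960) = 0.9; then δ − 1.960 = Φ⁻¹(0.9) = 1.282, giving δ = 3.242.
(The Φ(−δ − z_{α/2}) term is vanishingly small for δ > 0 and is dropped in the standard sample-size formula.)
δ = d·√n ⇒ n = (δ/d)² = (3.242 / 0.97)² = 11.17.
Rounding up, n = 12.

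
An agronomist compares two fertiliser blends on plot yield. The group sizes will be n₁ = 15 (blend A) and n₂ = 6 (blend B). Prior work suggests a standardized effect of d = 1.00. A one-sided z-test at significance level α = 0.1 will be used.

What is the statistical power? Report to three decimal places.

Power ≈ 0.785

Noncentrality parameter: δ = d / √(1/n₁ + 1/n₂) = 1.00 / √(1/15 + 1/6) = 2.0702
One-sided α = 0.1 → critical value z_{0.1} = 1.282.
Power = P(Z > 1.282 − δ) = Φ(0.789) = 0.7848.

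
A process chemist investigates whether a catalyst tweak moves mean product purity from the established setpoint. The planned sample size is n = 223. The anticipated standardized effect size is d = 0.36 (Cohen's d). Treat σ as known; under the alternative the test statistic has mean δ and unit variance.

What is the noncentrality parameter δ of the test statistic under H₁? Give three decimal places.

δ = d·√n = 0.36 × √223 = 5.3759

δ ≈ 5.376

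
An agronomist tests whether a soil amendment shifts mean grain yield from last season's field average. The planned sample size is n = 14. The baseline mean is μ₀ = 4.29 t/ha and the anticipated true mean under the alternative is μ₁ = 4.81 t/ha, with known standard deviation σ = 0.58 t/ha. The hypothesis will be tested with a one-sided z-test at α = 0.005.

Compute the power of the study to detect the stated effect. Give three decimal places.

Standardized effect: d = |μ₁ − μ₀| / σ = |4.81 − 4.29| / 0.58 = 0.8966
Noncentrality parameter: δ = d·√n = 0.8966 × √14 = 3.3546
Critical value for a one-sided test at α = 0.005: z_α = 2.576.
Power = Φ(δ − 2.576) = Φ(0.779) = 0.7819.

Power ≈ 0.782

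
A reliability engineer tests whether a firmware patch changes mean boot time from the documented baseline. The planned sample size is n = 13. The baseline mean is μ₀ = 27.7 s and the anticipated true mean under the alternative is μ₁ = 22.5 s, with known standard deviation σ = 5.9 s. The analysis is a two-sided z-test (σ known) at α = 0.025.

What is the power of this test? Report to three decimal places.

Standardized effect: d = |μ₁ − μ₀| / σ = |22.5 − 27.7| / 5.9 = 0.8814
Noncentrality parameter: δ = d·√n = 0.8814 × √13 = 3.1778
Two-sided α = 0.025 → critical value z_{0.0125} = 2.241.
Power = Φ(δ − 2.241) + Φ(−δ − 2.241) = Φ(0.936) + Φ(-5.419) = 0.8255 + 0.0000 = 0.8255.

Power ≈ 0.825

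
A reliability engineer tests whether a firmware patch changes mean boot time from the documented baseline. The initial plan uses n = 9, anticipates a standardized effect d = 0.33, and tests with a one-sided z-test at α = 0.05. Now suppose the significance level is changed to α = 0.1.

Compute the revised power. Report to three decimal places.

Power ≈ 0.385

δ = d·√n = 0.33 × √9 = 0.9900 (unchanged). New critical value: z_{0.1} = 1.282.
Revised power = P(Z > 1.282 − δ) = Φ(-0.292) = 0.3853.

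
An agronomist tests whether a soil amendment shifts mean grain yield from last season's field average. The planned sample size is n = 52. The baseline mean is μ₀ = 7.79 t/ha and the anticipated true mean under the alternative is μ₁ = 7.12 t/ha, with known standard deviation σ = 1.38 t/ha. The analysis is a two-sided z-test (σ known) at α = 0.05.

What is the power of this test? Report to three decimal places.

Standardized effect: d = |μ₁ − μ₀| / σ = |7.12 − 7.79| / 1.38 = 0.4855
Noncentrality parameter: δ = d·√n = 0.4855 × √52 = 3.5010
Two-sided α = 0.05 → critical value z_{0.025} = 1.960.
Power = Φ(δ − 1.960) + Φ(−δ − 1.960) = Φ(1.541) + Φ(-5.461) = 0.9384 + 0.0000 = 0.9384.

Power ≈ 0.938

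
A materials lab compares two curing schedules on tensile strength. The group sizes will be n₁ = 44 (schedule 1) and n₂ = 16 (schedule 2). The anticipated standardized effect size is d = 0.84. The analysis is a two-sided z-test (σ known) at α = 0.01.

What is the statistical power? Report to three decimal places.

Power ≈ 0.618

Noncentrality parameter: δ = d / √(1/n₁ + 1/n₂) = 0.84 / √(1/44 + 1/16) = 2.8773
Two-sided α = 0.01 → critical value z_{0.005} = 2.576.
Power = Φ(δ − 2.576) + Φ(−δ − 2.576) = Φ(0.302) + Φ(-5.453) = 0.6185 + 0.0000 = 0.6185.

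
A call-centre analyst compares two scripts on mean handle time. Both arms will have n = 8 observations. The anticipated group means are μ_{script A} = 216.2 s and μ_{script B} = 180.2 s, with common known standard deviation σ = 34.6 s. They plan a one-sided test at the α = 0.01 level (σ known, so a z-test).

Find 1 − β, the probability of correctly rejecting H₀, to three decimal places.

Standardized effect: d = |μ_{script A} − μ_{script B}| / σ = |216.2 − 180.2| / 34.6 = 1.0405
Noncentrality parameter: δ = d·√(n/2) = 1.0405 × √(8/2) = 2.0809
Critical value for a one-sided test at α = 0.01: z_α = 2.326.
Power = P(Z > 2.326 − δ) = Φ(-0.245) = 0.4031.

Power ≈ 0.403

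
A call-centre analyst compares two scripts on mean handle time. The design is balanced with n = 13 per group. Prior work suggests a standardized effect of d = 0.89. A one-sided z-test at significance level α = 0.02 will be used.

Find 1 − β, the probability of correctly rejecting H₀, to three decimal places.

Noncentrality parameter: δ = d·√(n/2) = 0.89 × √(13/2) = 2.2691
One-sided α = 0.02 → critical value z_{0.02} = 2.054.
Power = Φ(δ − 2.054) = Φ(0.215) = 0.5852.

Power ≈ 0.585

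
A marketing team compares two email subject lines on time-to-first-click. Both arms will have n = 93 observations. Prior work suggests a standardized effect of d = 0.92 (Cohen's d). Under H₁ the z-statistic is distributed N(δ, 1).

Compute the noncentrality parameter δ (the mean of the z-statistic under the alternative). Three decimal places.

δ = d·√(n/2) = 0.92 × √(93/2) = 6.2736

δ ≈ 6.274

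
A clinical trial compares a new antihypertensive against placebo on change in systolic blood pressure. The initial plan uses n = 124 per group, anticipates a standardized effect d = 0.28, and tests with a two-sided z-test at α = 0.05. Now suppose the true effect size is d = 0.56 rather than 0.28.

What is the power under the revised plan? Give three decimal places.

With d = 0.56: δ = d·√(n/2) = 0.56 × √(124/2) = 4.4094. Critical value z_{0.025} = 1.960.
Revised power = Φ(δ − 1.960) + Φ(−δ − 1.960) = Φ(2.449) + Φ(-6.369) = 0.9928 + 0.0000 = 0.9928.

Power ≈ 0.993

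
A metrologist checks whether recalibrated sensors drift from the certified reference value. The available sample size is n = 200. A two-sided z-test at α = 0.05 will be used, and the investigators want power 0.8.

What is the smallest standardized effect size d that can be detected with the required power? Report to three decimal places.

d ≈ 0.198

Required noncentrality: δ = z_{0.025} + z_{0.20} = 1.960 + 0.842 = 2.802.
(Lower-tail contribution to power is negligible for δ > 0.)
δ = d·√n ⇒ d = δ/√n = 2.802/√200 = 0.1981.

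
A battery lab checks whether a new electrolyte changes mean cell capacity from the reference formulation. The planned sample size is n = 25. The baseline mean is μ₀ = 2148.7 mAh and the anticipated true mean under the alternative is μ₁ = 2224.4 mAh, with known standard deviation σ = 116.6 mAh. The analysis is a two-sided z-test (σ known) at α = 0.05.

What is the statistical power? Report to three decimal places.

Power ≈ 0.901

Standardized effect: d = |μ₁ − μ₀| / σ = |2224.4 − 2148.7| / 116.6 = 0.6492
Noncentrality parameter: δ = d·√n = 0.6492 × √25 = 3.2461
Two-sided α = 0.05 → critical value z_{0.025} = 1.960.
Power = Φ(δ − 1.960) + Φ(−δ − 1.960) = Φ(1.286) + Φ(-5.206) = 0.9008 + 0.0000 = 0.9008.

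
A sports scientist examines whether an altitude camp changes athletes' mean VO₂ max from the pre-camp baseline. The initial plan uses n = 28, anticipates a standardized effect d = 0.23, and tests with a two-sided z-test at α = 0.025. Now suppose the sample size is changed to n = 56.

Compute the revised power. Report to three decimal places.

With n = 56: δ = d·√n = 0.23 × √56 = 1.7212. Critical value z_{0.0125} = 2.241.
Revised power = Φ(δ − 2.241) + Φ(−δ − 2.241) = Φ(-0.520) + Φ(-3.963) = 0.3014 + 0.0000 = 0.3015.

Power ≈ 0.301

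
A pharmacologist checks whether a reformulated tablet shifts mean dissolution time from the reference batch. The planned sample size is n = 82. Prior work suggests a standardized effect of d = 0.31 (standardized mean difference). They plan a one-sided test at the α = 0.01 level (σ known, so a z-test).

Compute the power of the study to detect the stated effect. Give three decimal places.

Noncentrality parameter: δ = d·√n = 0.31 × √82 = 2.8072
One-sided α = 0.01 → critical value z_{0.01} = 2.326.
Power = Φ(δ − 2.326) = Φ(0.481) = 0.6847.

Power ≈ 0.685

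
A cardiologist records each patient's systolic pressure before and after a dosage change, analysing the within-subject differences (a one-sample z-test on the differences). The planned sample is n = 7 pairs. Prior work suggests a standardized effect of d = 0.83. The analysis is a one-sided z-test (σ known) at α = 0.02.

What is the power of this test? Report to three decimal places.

Power ≈ 0.557

Noncentrality parameter: δ = d·√n = 0.83 × √7 = 2.1960
Critical value for a one-sided test at α = 0.02: z_α = 2.054.
Power = P(Z > 2.054 − δ) = Φ(0.142) = 0.5565.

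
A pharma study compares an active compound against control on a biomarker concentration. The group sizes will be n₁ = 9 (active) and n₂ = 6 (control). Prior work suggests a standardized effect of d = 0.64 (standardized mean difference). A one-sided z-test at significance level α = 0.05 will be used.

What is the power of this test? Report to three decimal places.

Power ≈ 0.333

Noncentrality parameter: λ = d / √(1/n₁ + 1/n₂) = 0.64 / √(1/9 + 1/6) = 1.2143
Critical value for a one-sided test at α = 0.05: z_α = 1.645.
Power = Φ(λ − 1.645) = Φ(-0.431) = 0.3334.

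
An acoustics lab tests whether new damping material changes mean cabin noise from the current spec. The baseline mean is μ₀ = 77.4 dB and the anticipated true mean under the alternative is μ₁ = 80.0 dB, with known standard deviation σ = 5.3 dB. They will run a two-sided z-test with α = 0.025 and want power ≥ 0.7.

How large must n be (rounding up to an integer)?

Standardized effect: d = |μ₁ − μ₀| / σ = |80.0 − 77.4| / 5.3 = 0.4906
For power 0.7 need Φ(δ − z_{0.0125}) = 0.7, so δ = z_{0.0125} + z_{0.30} = 2.241 + 0.524 = 2.766.
(The Φ(−δ − z_{α/2}) term is vanishingly small for δ > 0 and is dropped in the standard sample-size formula.)
δ = d·√n ⇒ n = (δ/d)² = (2.766 / 0.4906)² = 31.79.
Rounding up, n = 32.

n = 32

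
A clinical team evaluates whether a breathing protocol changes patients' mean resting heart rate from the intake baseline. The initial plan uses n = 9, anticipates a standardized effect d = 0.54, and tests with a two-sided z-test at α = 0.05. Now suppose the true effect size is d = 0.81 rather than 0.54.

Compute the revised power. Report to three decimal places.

With d = 0.81: δ = d·√n = 0.81 × √9 = 2.4300. Critical value z_{0.025} = 1.960.
Revised power = Φ(δ − 1.960) + Φ(−δ − 1.960) = Φ(0.470) + Φ(-4.390) = 0.6808 + 0.0000 = 0.6808.

Power ≈ 0.681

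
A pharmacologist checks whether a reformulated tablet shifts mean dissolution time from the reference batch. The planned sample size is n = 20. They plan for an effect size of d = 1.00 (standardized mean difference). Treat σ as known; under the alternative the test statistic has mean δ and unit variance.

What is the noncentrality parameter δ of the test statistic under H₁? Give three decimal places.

δ ≈ 4.472

δ = d·√n = 1.00 × √20 = 4.4721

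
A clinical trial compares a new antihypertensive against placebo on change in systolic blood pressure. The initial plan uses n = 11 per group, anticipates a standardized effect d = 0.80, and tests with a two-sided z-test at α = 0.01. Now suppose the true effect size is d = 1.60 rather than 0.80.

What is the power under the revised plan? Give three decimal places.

Power ≈ 0.880

With d = 1.60: δ = d·√(n/2) = 1.60 × √(11/2) = 3.7523. Critical value z_{0.005} = 2.576.
Revised power = Φ(δ − 2.576) + Φ(−δ − 2.576) = Φ(1.177) + Φ(-6.328) = 0.8803 + 0.0000 = 0.8803.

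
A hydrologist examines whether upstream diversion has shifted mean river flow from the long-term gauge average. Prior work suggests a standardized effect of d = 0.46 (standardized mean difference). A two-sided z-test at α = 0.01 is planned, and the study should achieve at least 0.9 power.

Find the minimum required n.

n = 71

For power 0.9 need Φ(δ − z_{0.005}) = 0.9, so δ = z_{0.005} + z_{0.10} = 2.576 + 1.282 = 3.857.
(For δ > 0 the lower-tail rejection region contributes negligibly to power, so the one-term inversion is standard.)
δ = d·√n ⇒ n = (δ/d)² = (3.857 / 0.46)² = 70.32.
Rounding up, n = 71.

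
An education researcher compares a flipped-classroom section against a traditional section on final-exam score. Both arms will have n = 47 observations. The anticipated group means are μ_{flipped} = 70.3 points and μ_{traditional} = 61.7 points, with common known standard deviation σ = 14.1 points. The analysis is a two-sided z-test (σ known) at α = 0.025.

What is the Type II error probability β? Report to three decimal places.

β ≈ 0.237

Standardized effect: d = |μ_{flipped} − μ_{traditional}| / σ = |70.3 − 61.7| / 14.1 = 0.6099
Noncentrality parameter: δ = d·√(n/2) = 0.6099 × √(47/2) = 2.9567
Critical value for a two-sided test at α = 0.025: z_{α/2} = 2.241.
Power = Φ(δ − 2.241) + Φ(−δ − 2.241) = Φ(0.715) + Φ(-5.198) = 0.7628 + 0.0000 = 0.7628.
Type II error: β = 1 − power = 1 − 0.7628 = 0.2372.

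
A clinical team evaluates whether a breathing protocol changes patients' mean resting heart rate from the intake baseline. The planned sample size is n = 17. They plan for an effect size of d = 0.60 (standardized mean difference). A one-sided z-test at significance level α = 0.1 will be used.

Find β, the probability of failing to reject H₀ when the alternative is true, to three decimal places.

β ≈ 0.117

Noncentrality parameter: δ = d·√n = 0.60 × √17 = 2.4739
One-sided α = 0.1 → critical value z_{0.1} = 1.282.
Power = Φ(δ − 1.282) = Φ(1.192) = 0.8834.
Type II error: β = 1 − power = 1 − 0.8834 = 0.1166.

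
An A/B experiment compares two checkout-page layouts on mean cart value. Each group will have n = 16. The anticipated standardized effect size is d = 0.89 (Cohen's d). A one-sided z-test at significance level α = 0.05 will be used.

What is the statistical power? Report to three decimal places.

Noncentrality parameter: δ = d·√(n/2) = 0.89 × √(16/2) = 2.5173
One-sided α = 0.05 → critical value z_{0.05} = 1.645.
Power = P(Z > 1.645 − δ) = Φ(0.872) = 0.8085.

Power ≈ 0.809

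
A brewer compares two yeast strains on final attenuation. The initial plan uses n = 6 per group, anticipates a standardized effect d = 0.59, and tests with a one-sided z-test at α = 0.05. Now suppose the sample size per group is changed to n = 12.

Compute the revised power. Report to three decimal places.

With n = 12 per group: δ = d·√(n/2) = 0.59 × √(12/2) = 1.4452. Critical value z_{0.05} = 1.645.
Revised power = P(Z > 1.645 − δ) = Φ(-0.200) = 0.4209.

Power ≈ 0.421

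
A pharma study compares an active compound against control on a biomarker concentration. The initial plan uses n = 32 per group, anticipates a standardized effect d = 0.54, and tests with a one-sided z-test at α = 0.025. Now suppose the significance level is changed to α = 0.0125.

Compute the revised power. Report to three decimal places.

Power ≈ 0.468

δ = d·√(n/2) = 0.54 × √(32/2) = 2.1600 (unchanged). New critical value: z_{0.0125} = 2.241.
Revised power = Φ(δ − 2.241) = Φ(-0.081) = 0.4676.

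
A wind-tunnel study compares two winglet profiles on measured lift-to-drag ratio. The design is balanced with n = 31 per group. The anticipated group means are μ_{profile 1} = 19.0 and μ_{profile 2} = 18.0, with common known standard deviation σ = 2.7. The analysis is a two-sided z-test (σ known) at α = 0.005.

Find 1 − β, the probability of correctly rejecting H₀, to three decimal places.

Standardized effect: d = |μ_{profile 1} − μ_{profile 2}| / σ = |19.0 − 18.0| / 2.7 = 0.3704
Noncentrality parameter: δ = d·√(n/2) = 0.3704 × √(31/2) = 1.4581
Two-sided α = 0.005 → critical value z_{0.0025} = 2.807.
Power = Φ(δ − 2.807) + Φ(−δ − 2.807) = Φ(-1.349) + Φ(-4.265) = 0.0887 + 0.0000 = 0.0887.

Power ≈ 0.089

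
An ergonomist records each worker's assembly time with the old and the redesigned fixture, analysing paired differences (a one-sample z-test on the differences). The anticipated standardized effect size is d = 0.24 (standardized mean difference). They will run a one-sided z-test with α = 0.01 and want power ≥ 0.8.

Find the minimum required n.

For power 0.8 need Φ(δ − z_{0.01}) = 0.8, so δ = z_{0.01} + z_{0.20} = 2.326 + 0.842 = 3.168.
δ = d·√n ⇒ n = (δ/d)² = (3.168 / 0.24)² = 174.24.
Round up to the next whole unit.

n = 175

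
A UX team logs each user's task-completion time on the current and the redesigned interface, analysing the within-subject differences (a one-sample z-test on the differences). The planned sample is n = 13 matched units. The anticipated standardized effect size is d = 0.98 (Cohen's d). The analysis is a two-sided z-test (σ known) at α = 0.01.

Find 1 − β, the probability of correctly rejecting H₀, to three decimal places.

Noncentrality parameter: δ = d·√n = 0.98 × √13 = 3.5334
Two-sided α = 0.01 → critical value z_{0.005} = 2.576.
Power = Φ(δ − 2.576) + Φ(−δ − 2.576) = Φ(0.958) + Φ(-6.109) = 0.8309 + 0.0000 = 0.8309.

Power ≈ 0.831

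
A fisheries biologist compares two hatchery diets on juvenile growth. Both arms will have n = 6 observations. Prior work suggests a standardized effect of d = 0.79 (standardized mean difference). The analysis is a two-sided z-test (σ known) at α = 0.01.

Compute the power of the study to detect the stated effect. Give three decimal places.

Power ≈ 0.114

Noncentrality parameter: δ = d·√(n/2) = 0.79 × √(6/2) = 1.3683
Two-sided α = 0.01 → critical value z_{0.005} = 2.576.
Power = Φ(δ − 2.576) + Φ(−δ − 2.576) = Φ(-1.208) + Φ(-3.944) = 0.1136 + 0.0000 = 0.1137.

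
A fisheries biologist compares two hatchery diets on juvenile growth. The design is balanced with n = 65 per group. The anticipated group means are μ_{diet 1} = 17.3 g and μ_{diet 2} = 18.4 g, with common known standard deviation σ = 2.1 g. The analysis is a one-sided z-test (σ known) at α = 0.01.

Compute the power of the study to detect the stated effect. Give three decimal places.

Standardized effect: d = |μ_{diet 1} − μ_{diet 2}| / σ = |17.3 − 18.4| / 2.1 = 0.5238
Noncentrality parameter: δ = d·√(n/2) = 0.5238 × √(65/2) = 2.9862
One-sided α = 0.01 → critical value z_{0.01} = 2.326.
Power = P(Z > 2.326 − δ) = Φ(0.660) = 0.7453.

Power ≈ 0.745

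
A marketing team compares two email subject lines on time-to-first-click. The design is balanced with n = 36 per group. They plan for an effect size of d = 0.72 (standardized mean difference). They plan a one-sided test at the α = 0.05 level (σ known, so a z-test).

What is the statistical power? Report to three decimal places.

Noncentrality parameter: λ = d·√(n/2) = 0.72 × √(36/2) = 3.0547
Critical value for a one-sided test at α = 0.05: z_α = 1.645.
Power = P(Z > 1.645 − λ) = Φ(1.410) = 0.9207.

Power ≈ 0.921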